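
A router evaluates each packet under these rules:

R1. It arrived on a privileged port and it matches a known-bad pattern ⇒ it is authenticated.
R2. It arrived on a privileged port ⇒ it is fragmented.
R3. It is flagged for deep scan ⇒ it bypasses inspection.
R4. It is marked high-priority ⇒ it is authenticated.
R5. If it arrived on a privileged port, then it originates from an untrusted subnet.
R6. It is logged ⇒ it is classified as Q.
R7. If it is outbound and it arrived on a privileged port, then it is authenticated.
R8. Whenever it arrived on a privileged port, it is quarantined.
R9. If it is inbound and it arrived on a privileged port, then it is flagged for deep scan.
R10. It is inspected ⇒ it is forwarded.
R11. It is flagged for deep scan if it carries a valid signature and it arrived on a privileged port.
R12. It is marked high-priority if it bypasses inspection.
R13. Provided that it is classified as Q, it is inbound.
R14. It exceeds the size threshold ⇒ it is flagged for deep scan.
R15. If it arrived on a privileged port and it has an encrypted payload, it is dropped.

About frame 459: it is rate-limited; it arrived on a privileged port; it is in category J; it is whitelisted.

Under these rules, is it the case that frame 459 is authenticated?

No

Forward chaining from the given facts derives: is fragmented, originates from an untrusted subnet, is quarantined.
Rules concluding "it is authenticated": R1 needs "it matches a known-bad pattern"; R4 needs "it is marked high-priority"; R7 needs "it is outbound" — none of these are established.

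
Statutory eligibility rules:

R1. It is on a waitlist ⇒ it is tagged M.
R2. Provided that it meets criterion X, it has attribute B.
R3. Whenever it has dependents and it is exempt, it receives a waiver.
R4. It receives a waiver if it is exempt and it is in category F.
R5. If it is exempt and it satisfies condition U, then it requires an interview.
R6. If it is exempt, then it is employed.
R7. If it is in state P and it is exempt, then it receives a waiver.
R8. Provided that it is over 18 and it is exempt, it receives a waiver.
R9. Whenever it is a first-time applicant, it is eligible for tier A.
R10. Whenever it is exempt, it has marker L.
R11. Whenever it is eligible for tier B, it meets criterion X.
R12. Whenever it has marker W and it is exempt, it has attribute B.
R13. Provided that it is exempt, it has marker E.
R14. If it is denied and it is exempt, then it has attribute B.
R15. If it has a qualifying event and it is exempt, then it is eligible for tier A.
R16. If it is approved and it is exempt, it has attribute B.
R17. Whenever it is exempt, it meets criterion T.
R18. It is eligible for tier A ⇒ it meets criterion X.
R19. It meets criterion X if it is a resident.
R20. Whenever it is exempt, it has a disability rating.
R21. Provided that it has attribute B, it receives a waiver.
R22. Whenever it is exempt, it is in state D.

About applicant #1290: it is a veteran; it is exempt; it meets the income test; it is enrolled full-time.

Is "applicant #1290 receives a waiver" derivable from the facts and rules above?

No

Forward chaining from the given facts derives: is employed, has marker L, has marker E, meets criterion T, has a disability rating, is in state D.
Rules concluding "it receives a waiver": R3 needs "it has dependents"; R4 needs "it is in category F"; R7 needs "it is in state P"; R8 needs "it is over 18"; R21 needs "it has attribute B" — none of these are established.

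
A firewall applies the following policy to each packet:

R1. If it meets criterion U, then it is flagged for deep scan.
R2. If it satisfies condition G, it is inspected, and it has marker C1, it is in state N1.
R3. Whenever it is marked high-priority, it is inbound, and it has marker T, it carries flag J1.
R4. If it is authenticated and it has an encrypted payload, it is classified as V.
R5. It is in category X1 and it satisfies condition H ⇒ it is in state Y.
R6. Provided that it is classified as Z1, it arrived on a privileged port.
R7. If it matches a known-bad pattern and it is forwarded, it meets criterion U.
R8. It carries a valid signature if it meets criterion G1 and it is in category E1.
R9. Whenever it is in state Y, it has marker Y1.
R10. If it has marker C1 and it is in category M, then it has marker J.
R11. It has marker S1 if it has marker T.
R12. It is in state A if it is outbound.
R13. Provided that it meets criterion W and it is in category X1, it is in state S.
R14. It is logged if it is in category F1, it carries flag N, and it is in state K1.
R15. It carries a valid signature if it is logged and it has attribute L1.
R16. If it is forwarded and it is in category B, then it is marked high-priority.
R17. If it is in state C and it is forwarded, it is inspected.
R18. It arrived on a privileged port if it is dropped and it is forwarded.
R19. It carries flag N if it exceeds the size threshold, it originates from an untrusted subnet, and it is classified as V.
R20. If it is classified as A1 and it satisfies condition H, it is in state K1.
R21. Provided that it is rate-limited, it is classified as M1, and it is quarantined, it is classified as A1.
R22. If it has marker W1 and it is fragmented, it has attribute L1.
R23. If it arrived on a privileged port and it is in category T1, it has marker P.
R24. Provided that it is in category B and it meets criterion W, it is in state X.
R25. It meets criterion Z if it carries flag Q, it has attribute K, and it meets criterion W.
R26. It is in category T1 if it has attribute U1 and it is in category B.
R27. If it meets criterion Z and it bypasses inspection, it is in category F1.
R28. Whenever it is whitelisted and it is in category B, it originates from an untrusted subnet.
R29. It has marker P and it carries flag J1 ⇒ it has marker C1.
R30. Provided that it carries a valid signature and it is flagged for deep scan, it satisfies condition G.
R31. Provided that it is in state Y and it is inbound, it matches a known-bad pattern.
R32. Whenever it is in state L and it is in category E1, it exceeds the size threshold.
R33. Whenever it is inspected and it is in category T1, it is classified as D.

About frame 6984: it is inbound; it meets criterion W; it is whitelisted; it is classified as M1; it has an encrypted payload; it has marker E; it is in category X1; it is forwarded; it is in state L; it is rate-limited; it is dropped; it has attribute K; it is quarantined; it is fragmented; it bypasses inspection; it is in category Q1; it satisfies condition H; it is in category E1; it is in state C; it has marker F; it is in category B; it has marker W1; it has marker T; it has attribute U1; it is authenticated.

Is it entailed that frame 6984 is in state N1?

Forward chaining from the given facts derives: is classified as V, is in state Y, has marker Y1, has marker S1, is in state S, is marked high-priority, is inspected, arrived on a privileged port, is classified as A1, has attribute L1, is in state X, is in category T1, originates from an untrusted subnet, matches a known-bad pattern, exceeds the size threshold, is classified as D, carries flag J1, meets criterion U, carries flag N, is in state K1, has marker P, has marker C1, is flagged for deep scan.
The only rule concluding "it is in state N1" is R2, which needs "it satisfies condition G"; that is never established.

No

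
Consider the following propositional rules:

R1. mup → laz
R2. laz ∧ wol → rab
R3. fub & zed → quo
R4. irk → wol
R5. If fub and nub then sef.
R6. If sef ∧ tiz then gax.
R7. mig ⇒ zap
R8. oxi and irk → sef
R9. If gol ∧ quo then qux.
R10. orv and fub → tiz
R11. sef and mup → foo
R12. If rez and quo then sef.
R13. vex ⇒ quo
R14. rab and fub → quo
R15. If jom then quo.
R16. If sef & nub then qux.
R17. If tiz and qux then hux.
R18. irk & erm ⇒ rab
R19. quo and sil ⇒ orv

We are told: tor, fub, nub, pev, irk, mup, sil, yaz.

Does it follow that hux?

Yes

laz  (by R1: mup)
wol  (by R4: irk)
sef  (by R5: fub, nub)
qux  (by R16: sef, nub)
rab  (by R2: laz, wol)
quo  (by R14: rab, fub)
orv  (by R19: quo, sil)
tiz  (by R10: orv, fub)
hux  (by R17: tiz, qux)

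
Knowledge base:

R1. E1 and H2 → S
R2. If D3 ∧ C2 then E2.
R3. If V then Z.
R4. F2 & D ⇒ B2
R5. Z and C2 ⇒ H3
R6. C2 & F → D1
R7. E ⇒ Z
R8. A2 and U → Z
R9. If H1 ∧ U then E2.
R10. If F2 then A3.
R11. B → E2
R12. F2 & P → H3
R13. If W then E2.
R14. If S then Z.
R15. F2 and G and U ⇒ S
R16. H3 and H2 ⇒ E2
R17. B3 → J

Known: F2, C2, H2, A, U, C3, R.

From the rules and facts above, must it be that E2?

No

Forward chaining from the given facts derives: A3.
Rules concluding E2: R2 needs D3; R9 needs H1; R11 needs B; R13 needs W; R16 needs H3 — none of these are established.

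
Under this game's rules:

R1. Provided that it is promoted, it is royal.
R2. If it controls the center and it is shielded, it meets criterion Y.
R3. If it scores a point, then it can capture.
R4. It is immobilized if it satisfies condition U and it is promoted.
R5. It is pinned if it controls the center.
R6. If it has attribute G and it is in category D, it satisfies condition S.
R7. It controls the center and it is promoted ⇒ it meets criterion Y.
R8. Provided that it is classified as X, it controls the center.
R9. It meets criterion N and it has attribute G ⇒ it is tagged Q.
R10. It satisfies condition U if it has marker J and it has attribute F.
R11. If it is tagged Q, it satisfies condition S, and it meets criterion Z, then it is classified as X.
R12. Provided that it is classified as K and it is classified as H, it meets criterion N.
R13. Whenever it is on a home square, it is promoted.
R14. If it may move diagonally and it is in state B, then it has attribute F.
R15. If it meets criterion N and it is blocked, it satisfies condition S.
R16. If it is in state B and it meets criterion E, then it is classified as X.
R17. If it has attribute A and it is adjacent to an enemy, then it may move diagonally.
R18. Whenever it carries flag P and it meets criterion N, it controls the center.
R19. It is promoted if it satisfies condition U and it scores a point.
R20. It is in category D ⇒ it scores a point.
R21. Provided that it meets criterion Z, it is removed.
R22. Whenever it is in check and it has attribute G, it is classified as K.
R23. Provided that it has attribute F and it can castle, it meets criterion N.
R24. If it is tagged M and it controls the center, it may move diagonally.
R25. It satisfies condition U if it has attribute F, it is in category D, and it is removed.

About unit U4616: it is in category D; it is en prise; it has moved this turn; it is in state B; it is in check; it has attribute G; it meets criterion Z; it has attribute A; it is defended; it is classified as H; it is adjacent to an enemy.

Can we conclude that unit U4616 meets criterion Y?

By R6 (it has attribute G, it is in category D): it satisfies condition S.
By R17 (it has attribute A, it is adjacent to an enemy): it may move diagonally.
By R20 (it is in category D): it scores a point.
By R21 (it meets criterion Z): it is removed.
By R22 (it is in check, it has attribute G): it is classified as K.
By R12 (it is classified as K, it is classified as H): it meets criterion N.
By R14 (it may move diagonally, it is in state B): it has attribute F.
By R25 (it has attribute F, it is in category D, it is removed): it satisfies condition U.
By R9 (it meets criterion N, it has attribute G): it is tagged Q.
By R11 (it is tagged Q, it satisfies condition S, it meets criterion Z): it is classified as X.
By R19 (it satisfies condition U, it scores a point): it is promoted.
By R8 (it is classified as X): it controls the center.
By R7 (it controls the center, it is promoted): it meets criterion Y.

Yes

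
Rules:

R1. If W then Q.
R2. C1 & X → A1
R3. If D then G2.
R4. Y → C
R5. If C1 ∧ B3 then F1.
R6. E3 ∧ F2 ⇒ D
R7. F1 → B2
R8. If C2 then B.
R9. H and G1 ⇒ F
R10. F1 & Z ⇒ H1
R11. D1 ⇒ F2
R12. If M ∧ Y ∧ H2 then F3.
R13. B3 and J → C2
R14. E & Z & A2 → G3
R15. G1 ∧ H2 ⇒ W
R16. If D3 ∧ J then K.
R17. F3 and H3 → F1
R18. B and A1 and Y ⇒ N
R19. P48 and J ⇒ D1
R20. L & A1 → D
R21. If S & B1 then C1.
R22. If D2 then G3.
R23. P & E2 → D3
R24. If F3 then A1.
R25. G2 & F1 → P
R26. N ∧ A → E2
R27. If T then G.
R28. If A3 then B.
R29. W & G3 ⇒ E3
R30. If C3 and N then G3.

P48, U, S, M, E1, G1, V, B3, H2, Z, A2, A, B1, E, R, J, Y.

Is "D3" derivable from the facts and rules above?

Yes

F3  (by R12: M, Y, H2)
C2  (by R13: B3, J)
G3  (by R14: E, Z, A2)
W  (by R15: G1, H2)
D1  (by R19: P48, J)
C1  (by R21: S, B1)
A1  (by R24: F3)
E3  (by R29: W, G3)
F1  (by R5: C1, B3)
B  (by R8: C2)
F2  (by R11: D1)
N  (by R18: B, A1, Y)
E2  (by R26: N, A)
D  (by R6: E3, F2)
G2  (by R3: D)
P  (by R25: G2, F1)
D3  (by R23: P, E2)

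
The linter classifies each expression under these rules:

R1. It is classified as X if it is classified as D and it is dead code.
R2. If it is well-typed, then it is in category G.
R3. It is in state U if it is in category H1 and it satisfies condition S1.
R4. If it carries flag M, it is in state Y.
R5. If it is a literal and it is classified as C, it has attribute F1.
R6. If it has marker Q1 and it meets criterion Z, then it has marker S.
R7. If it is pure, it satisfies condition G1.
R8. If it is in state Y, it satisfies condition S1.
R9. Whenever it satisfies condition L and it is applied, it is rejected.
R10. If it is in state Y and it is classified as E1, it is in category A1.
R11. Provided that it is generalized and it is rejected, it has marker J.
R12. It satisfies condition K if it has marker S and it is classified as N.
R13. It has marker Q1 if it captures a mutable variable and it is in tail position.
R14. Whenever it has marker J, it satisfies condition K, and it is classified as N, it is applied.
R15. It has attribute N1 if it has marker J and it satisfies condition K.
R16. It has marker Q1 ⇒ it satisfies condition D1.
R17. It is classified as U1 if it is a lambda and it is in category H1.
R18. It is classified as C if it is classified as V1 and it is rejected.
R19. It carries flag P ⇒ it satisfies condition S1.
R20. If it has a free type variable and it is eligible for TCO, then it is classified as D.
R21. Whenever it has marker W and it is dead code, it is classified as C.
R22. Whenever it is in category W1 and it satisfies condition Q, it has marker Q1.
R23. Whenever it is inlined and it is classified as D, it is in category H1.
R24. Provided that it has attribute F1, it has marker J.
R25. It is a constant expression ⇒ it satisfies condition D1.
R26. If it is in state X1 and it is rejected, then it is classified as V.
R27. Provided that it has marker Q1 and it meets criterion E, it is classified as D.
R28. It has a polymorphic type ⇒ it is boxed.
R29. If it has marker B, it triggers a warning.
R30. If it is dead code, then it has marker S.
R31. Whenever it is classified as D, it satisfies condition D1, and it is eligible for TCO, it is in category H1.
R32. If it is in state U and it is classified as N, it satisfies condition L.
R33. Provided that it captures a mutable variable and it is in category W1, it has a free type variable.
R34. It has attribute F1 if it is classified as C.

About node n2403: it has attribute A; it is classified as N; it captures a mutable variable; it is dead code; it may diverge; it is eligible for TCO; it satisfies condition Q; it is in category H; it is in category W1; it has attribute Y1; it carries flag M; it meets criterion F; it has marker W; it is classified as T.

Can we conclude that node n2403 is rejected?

By R4 (it carries flag M): it is in state Y.
By R8 (it is in state Y): it satisfies condition S1.
By R21 (it has marker W, it is dead code): it is classified as C.
By R22 (it is in category W1, it satisfies condition Q): it has marker Q1.
By R30 (it is dead code): it has marker S.
By R33 (it captures a mutable variable, it is in category W1): it has a free type variable.
By R34 (it is classified as C): it has attribute F1.
By R12 (it has marker S, it is classified as N): it satisfies condition K.
By R16 (it has marker Q1): it satisfies condition D1.
By R20 (it has a free type variable, it is eligible for TCO): it is classified as D.
By R24 (it has attribute F1): it has marker J.
By R31 (it is classified as D, it satisfies condition D1, it is eligible for TCO): it is in category H1.
By R3 (it is in category H1, it satisfies condition S1): it is in state U.
By R14 (it has marker J, it satisfies condition K, it is classified as N): it is applied.
By R32 (it is in state U, it is classified as N): it satisfies condition L.
By R9 (it satisfies condition L, it is applied): it is rejected.

Yes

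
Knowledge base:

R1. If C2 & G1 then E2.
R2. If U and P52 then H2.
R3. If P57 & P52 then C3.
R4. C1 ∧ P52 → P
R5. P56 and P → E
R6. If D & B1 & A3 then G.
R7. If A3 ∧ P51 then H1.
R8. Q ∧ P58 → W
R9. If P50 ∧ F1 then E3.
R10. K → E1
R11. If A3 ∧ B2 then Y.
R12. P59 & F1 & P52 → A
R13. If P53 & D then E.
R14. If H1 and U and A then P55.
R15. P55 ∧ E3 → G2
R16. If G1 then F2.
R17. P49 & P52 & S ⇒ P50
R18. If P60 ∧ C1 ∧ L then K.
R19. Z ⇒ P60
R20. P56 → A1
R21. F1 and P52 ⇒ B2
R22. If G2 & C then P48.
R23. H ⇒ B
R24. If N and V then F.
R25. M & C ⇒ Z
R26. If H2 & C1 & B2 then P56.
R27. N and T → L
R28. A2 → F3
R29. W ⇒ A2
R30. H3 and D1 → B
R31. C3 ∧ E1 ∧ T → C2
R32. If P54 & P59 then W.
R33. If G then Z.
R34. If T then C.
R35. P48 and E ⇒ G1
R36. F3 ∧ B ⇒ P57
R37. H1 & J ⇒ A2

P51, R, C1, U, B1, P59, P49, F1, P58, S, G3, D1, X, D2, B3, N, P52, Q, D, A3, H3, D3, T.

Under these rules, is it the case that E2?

Yes

H2  (by R2: U, P52)
P  (by R4: C1, P52)
G  (by R6: D, B1, A3)
H1  (by R7: A3, P51)
W  (by R8: Q, P58)
A  (by R12: P59, F1, P52)
P55  (by R14: H1, U, A)
P50  (by R17: P49, P52, S)
B2  (by R21: F1, P52)
P56  (by R26: H2, C1, B2)
L  (by R27: N, T)
A2  (by R29: W)
B  (by R30: H3, D1)
Z  (by R33: G)
C  (by R34: T)
E  (by R5: P56, P)
E3  (by R9: P50, F1)
G2  (by R15: P55, E3)
P60  (by R19: Z)
P48  (by R22: G2, C)
F3  (by R28: A2)
G1  (by R35: P48, E)
P57  (by R36: F3, B)
C3  (by R3: P57, P52)
K  (by R18: P60, C1, L)
E1  (by R10: K)
C2  (by R31: C3, E1, T)
E2  (by R1: C2, G1)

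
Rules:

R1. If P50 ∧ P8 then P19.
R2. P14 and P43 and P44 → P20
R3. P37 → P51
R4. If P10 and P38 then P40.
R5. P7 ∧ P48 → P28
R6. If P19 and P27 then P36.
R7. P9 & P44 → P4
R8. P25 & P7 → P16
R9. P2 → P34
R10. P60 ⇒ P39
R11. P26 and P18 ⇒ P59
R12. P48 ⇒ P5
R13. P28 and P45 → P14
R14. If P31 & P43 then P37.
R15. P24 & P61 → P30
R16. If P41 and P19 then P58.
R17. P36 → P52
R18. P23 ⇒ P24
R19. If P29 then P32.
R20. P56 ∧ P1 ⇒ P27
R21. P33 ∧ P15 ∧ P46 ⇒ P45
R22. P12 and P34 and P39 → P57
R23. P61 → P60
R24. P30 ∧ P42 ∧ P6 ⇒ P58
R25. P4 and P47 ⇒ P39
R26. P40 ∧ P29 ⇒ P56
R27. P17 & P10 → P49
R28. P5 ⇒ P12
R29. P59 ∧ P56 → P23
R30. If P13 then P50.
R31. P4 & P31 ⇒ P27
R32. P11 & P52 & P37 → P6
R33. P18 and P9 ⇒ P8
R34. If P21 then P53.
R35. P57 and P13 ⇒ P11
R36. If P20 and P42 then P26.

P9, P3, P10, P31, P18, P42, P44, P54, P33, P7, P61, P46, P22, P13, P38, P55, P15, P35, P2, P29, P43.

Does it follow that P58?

No

Forward chaining from the given facts derives: P40, P4, P34, P37, P32, P45, P60, P56, P50, P27, P8, P19, P51, P36, P39, P52.
Rules concluding P58: R16 needs P41; R24 needs P30 — none of these are established.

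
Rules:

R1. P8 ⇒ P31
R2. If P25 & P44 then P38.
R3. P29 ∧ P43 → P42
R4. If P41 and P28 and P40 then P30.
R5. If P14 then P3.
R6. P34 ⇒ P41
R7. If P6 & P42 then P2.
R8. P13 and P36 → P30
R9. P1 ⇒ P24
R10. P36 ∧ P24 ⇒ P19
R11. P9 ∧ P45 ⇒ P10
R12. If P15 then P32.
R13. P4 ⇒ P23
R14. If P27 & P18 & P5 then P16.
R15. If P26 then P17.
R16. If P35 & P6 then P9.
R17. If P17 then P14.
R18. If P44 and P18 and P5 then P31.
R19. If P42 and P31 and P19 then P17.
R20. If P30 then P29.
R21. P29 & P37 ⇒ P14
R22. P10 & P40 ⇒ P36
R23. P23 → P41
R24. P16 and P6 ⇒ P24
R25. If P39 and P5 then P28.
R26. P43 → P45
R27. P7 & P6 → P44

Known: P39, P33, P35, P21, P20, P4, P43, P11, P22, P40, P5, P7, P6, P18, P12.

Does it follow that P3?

No

Forward chaining from the given facts derives: P23, P9, P41, P28, P45, P44, P30, P10, P31, P29, P36, P42, P2.
The only rule concluding P3 is R5, which needs P14; that is never established.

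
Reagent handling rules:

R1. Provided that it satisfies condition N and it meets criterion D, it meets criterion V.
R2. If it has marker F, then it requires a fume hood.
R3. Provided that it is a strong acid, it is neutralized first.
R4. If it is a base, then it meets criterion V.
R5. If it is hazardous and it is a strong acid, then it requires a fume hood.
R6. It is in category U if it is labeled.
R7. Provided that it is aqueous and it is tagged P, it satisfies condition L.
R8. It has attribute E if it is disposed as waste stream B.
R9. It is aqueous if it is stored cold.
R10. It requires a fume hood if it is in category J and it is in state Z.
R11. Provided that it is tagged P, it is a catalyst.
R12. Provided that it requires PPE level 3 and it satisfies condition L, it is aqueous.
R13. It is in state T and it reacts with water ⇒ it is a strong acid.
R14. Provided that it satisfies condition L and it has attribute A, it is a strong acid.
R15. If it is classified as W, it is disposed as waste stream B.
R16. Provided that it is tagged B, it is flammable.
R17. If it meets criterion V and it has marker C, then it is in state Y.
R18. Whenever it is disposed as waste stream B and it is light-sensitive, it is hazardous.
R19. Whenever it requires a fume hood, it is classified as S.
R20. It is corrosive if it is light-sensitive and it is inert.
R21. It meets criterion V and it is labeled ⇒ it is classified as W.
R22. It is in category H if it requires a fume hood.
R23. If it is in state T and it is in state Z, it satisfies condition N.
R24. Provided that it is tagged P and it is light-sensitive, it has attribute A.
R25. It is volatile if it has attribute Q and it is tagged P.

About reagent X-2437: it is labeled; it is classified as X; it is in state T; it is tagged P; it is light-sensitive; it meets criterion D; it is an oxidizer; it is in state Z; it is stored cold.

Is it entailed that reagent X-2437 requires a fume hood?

Yes

By R9 (it is stored cold): it is aqueous.
By R23 (it is in state T, it is in state Z): it satisfies condition N.
By R24 (it is tagged P, it is light-sensitive): it has attribute A.
By R1 (it satisfies condition N, it meets criterion D): it meets criterion V.
By R7 (it is aqueous, it is tagged P): it satisfies condition L.
By R14 (it satisfies condition L, it has attribute A): it is a strong acid.
By R21 (it meets criterion V, it is labeled): it is classified as W.
By R15 (it is classified as W): it is disposed as waste stream B.
By R18 (it is disposed as waste stream B, it is light-sensitive): it is hazardous.
By R5 (it is hazardous, it is a strong acid): it requires a fume hood.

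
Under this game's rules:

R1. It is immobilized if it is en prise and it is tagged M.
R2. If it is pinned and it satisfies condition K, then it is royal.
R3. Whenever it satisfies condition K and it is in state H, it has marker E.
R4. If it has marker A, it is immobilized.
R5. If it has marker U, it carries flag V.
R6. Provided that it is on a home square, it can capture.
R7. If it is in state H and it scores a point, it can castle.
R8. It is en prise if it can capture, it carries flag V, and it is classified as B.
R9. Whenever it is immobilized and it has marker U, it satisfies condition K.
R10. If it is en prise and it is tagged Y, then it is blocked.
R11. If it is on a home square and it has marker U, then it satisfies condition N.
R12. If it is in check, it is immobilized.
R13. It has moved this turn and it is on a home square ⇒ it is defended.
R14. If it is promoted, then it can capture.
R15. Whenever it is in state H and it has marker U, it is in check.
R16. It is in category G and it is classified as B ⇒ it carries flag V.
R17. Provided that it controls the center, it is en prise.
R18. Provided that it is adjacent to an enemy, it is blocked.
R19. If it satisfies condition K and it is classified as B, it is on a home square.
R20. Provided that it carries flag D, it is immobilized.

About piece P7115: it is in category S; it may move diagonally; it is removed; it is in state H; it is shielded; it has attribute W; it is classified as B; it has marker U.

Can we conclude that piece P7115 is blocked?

Forward chaining from the given facts derives: carries flag V, is in check, is immobilized, satisfies condition K, is on a home square, has marker E, can capture, is en prise, satisfies condition N.
Rules concluding "it is blocked": R10 needs "it is tagged Y"; R18 needs "it is adjacent to an enemy" — none of these are established.

No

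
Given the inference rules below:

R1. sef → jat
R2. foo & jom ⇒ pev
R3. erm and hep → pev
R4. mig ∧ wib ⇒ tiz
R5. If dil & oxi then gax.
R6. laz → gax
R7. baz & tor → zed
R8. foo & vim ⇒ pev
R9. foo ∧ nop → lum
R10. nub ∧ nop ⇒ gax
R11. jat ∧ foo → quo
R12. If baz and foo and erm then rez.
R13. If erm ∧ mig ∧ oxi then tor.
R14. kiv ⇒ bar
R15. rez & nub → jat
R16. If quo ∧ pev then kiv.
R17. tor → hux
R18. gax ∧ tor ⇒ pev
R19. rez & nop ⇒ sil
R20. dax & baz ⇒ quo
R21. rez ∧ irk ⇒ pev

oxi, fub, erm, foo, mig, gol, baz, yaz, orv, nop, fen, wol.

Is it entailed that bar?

Forward chaining from the given facts derives: lum, rez, tor, hux, sil, zed.
The only rule concluding bar is R14, which needs kiv; that is never established.

No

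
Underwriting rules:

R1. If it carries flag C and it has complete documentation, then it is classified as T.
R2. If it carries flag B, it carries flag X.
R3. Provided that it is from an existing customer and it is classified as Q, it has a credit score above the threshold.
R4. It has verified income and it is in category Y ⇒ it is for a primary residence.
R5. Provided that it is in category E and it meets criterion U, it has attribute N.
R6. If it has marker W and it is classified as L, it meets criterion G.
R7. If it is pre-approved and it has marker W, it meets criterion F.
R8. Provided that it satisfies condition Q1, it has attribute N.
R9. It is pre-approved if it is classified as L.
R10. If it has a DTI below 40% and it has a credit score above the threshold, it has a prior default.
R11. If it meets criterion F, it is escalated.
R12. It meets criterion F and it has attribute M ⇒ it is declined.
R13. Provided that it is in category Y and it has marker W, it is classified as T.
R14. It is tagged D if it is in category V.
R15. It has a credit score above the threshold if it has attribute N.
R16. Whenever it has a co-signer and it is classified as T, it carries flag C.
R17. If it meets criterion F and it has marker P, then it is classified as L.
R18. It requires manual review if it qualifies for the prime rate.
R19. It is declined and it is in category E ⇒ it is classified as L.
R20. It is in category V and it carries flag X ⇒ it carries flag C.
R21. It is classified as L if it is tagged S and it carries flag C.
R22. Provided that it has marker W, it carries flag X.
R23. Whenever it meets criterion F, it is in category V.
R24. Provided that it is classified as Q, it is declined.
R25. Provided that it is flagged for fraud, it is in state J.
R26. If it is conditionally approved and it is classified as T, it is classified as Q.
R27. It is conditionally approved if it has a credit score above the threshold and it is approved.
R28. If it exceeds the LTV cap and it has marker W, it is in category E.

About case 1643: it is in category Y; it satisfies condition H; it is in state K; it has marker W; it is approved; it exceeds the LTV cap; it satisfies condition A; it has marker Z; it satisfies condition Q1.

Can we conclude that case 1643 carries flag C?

Yes

By R8 (it satisfies condition Q1): it has attribute N.
By R13 (it is in category Y, it has marker W): it is classified as T.
By R15 (it has attribute N): it has a credit score above the threshold.
By R22 (it has marker W): it carries flag X.
By R27 (it has a credit score above the threshold, it is approved): it is conditionally approved.
By R28 (it exceeds the LTV cap, it has marker W): it is in category E.
By R26 (it is conditionally approved, it is classified as T): it is classified as Q.
By R24 (it is classified as Q): it is declined.
By R19 (it is declined, it is in category E): it is classified as L.
By R9 (it is classified as L): it is pre-approved.
By R7 (it is pre-approved, it has marker W): it meets criterion F.
By R23 (it meets criterion F): it is in category V.
By R20 (it is in category V, it carries flag X): it carries flag C.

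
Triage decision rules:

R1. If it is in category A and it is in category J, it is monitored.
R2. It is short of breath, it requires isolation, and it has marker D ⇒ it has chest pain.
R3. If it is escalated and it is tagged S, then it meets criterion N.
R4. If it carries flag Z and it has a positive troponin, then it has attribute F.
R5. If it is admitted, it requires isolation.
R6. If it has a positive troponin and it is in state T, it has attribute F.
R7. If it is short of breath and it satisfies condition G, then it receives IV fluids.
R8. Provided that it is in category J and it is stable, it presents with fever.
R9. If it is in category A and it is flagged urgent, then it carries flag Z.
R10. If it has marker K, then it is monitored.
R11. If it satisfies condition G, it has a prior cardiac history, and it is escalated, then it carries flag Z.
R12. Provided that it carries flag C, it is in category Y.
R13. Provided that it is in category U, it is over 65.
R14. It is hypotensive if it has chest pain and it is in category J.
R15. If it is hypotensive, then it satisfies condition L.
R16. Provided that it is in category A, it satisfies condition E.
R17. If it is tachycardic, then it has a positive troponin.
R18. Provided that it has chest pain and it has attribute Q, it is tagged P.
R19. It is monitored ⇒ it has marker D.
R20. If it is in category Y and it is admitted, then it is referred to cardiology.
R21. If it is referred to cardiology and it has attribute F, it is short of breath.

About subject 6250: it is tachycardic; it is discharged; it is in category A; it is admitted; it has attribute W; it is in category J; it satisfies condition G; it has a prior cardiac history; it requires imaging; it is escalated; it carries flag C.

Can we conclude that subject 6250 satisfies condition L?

Yes

By R1 (it is in category A, it is in category J): it is monitored.
By R5 (it is admitted): it requires isolation.
By R11 (it satisfies condition G, it has a prior cardiac history, it is escalated): it carries flag Z.
By R12 (it carries flag C): it is in category Y.
By R17 (it is tachycardic): it has a positive troponin.
By R19 (it is monitored): it has marker D.
By R20 (it is in category Y, it is admitted): it is referred to cardiology.
By R4 (it carries flag Z, it has a positive troponin): it has attribute F.
By R21 (it is referred to cardiology, it has attribute F): it is short of breath.
By R2 (it is short of breath, it requires isolation, it has marker D): it has chest pain.
By R14 (it has chest pain, it is in category J): it is hypotensive.
By R15 (it is hypotensive): it satisfies condition L.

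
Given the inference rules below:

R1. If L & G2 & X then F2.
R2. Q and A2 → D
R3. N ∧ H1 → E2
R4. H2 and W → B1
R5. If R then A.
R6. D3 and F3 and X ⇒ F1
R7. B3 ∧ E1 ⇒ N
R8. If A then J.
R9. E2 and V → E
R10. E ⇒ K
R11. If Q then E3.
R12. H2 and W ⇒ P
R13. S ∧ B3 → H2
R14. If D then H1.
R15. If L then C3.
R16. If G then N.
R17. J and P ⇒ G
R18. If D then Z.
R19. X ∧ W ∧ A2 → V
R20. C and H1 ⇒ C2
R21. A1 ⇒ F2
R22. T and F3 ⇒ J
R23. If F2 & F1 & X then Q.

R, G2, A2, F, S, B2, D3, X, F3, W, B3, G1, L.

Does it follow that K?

F2  (by R1: L, G2, X)
A  (by R5: R)
F1  (by R6: D3, F3, X)
J  (by R8: A)
H2  (by R13: S, B3)
V  (by R19: X, W, A2)
Q  (by R23: F2, F1, X)
D  (by R2: Q, A2)
P  (by R12: H2, W)
H1  (by R14: D)
G  (by R17: J, P)
N  (by R16: G)
E2  (by R3: N, H1)
E  (by R9: E2, V)
K  (by R10: E)

Yes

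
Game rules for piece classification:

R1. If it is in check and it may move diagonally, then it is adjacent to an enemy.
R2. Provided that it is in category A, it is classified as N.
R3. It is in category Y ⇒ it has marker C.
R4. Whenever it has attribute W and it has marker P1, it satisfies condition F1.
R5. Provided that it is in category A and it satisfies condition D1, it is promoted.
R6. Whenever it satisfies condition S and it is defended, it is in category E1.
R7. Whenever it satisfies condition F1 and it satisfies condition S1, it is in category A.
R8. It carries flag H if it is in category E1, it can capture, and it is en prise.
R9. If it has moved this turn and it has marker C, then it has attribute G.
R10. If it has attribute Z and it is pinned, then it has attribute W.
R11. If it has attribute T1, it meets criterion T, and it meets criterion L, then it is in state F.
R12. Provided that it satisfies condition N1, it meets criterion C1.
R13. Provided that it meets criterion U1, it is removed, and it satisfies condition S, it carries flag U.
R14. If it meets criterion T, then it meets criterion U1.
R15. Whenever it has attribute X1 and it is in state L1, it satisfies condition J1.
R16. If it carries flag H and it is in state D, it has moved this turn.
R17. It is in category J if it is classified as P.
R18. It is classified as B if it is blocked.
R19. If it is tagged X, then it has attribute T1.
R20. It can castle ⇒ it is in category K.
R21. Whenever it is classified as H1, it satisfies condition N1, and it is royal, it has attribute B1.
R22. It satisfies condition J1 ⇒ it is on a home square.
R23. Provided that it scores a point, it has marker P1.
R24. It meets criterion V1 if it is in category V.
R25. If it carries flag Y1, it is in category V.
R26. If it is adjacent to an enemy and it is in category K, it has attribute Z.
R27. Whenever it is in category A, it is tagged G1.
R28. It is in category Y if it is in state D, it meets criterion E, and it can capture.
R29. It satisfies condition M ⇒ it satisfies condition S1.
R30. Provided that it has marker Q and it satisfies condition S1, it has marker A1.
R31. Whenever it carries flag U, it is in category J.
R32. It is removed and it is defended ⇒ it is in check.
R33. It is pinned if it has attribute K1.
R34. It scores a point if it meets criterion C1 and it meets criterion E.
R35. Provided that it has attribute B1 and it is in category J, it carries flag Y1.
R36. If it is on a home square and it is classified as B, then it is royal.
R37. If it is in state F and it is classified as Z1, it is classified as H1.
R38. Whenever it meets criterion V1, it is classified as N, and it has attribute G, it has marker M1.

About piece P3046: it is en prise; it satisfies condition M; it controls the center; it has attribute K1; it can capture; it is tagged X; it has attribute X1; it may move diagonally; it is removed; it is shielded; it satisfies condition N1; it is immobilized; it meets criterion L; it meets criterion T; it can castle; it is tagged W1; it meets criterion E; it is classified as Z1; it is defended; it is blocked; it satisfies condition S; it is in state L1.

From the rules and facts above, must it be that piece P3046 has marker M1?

Forward chaining from the given facts derives: is in category E1, carries flag H, meets criterion C1, meets criterion U1, satisfies condition J1, is classified as B, has attribute T1, is in category K, is on a home square, satisfies condition S1, is in check, is pinned, scores a point, is royal, is adjacent to an enemy, is in state F, carries flag U, has marker P1, has attribute Z, is in category J, is classified as H1, has attribute W, has attribute B1, carries flag Y1, satisfies condition F1, is in category A, is in category V, is tagged G1, is classified as N, meets criterion V1.
The only rule concluding "it has marker M1" is R38, which needs "it has attribute G"; that is never established.

No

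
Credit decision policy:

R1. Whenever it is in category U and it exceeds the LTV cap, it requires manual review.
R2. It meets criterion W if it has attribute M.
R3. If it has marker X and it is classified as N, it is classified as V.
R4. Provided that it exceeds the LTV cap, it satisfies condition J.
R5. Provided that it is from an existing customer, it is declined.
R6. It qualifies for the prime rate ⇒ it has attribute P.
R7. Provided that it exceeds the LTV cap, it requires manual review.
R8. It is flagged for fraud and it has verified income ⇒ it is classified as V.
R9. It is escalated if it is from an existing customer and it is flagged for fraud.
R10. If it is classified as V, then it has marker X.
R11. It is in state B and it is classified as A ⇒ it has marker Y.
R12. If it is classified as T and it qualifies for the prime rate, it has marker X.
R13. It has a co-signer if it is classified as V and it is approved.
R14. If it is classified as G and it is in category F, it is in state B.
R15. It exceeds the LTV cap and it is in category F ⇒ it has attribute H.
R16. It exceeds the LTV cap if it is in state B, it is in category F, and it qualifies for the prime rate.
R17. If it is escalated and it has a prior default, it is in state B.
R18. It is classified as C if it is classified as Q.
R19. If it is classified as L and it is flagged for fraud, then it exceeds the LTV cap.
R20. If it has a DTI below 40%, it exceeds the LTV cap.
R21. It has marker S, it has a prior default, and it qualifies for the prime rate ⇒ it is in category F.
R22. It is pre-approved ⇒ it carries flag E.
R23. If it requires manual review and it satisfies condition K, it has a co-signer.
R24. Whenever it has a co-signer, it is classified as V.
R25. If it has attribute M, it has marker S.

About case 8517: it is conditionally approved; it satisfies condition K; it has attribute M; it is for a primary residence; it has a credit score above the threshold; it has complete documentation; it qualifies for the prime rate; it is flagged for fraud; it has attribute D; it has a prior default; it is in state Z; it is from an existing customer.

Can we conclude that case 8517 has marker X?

Yes

By R9 (it is from an existing customer, it is flagged for fraud): it is escalated.
By R17 (it is escalated, it has a prior default): it is in state B.
By R25 (it has attribute M): it has marker S.
By R21 (it has marker S, it has a prior default, it qualifies for the prime rate): it is in category F.
By R16 (it is in state B, it is in category F, it qualifies for the prime rate): it exceeds the LTV cap.
By R7 (it exceeds the LTV cap): it requires manual review.
By R23 (it requires manual review, it satisfies condition K): it has a co-signer.
By R24 (it has a co-signer): it is classified as V.
By R10 (it is classified as V): it has marker X.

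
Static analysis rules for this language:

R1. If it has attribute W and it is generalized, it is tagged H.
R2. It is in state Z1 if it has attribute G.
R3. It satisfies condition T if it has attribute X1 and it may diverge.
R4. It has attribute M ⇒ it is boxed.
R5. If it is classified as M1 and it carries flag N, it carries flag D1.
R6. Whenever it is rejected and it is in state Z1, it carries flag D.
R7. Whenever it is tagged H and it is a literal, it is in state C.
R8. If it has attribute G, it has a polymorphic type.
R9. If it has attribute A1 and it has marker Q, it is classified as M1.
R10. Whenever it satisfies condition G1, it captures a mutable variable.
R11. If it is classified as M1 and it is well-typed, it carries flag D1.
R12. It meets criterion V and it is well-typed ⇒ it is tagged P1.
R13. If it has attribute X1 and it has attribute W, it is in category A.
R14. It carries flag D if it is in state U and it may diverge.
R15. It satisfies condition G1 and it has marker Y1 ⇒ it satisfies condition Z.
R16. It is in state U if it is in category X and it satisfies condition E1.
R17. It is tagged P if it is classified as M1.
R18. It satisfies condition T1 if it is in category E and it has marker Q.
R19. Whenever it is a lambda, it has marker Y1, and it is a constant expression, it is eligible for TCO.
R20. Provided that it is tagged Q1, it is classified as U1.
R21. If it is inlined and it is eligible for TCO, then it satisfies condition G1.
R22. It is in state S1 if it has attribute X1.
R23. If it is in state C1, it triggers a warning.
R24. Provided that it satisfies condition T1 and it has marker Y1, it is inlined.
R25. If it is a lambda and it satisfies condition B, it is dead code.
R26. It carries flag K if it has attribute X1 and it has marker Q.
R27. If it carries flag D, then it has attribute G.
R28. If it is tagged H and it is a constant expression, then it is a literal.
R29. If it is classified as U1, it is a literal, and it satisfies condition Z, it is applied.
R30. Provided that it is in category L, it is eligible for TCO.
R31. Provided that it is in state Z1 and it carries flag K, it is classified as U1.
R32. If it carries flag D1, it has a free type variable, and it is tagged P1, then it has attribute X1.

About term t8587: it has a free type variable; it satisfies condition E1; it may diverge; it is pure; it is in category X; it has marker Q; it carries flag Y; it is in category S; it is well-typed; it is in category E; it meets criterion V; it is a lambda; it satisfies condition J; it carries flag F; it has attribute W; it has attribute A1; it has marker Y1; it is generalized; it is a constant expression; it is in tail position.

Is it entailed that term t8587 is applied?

By R1 (it has attribute W, it is generalized): it is tagged H.
By R9 (it has attribute A1, it has marker Q): it is classified as M1.
By R11 (it is classified as M1, it is well-typed): it carries flag D1.
By R12 (it meets criterion V, it is well-typed): it is tagged P1.
By R16 (it is in category X, it satisfies condition E1): it is in state U.
By R18 (it is in category E, it has marker Q): it satisfies condition T1.
By R19 (it is a lambda, it has marker Y1, it is a constant expression): it is eligible for TCO.
By R24 (it satisfies condition T1, it has marker Y1): it is inlined.
By R28 (it is tagged H, it is a constant expression): it is a literal.
By R32 (it carries flag D1, it has a free type variable, it is tagged P1): it has attribute X1.
By R14 (it is in state U, it may diverge): it carries flag D.
By R21 (it is inlined, it is eligible for TCO): it satisfies condition G1.
By R26 (it has attribute X1, it has marker Q): it carries flag K.
By R27 (it carries flag D): it has attribute G.
By R2 (it has attribute G): it is in state Z1.
By R15 (it satisfies condition G1, it has marker Y1): it satisfies condition Z.
By R31 (it is in state Z1, it carries flag K): it is classified as U1.
By R29 (it is classified as U1, it is a literal, it satisfies condition Z): it is applied.

Yes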